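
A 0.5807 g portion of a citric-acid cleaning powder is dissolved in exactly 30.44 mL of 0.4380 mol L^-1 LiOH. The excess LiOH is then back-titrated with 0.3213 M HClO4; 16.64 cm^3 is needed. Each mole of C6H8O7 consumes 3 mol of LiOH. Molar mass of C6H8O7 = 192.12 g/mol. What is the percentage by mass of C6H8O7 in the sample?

Total n(LiOH) added = 0.4380 x 0.03044 = 0.01333 mol.
n(HClO4) used = 0.3213 x 0.01664 = 0.005346 mol, which equals the excess n(LiOH).
So n(LiOH) consumed by the sample = 0.01333 - 0.005346 = 0.007986 mol.
n(C6H8O7) = 0.007986 / 3 = 0.002662 mol.
mass C6H8O7 = 0.002662 x 192.12 = 0.5114 g, so %C6H8O7 = 0.5114/0.5807 x 100 = 88.1%.

88.1%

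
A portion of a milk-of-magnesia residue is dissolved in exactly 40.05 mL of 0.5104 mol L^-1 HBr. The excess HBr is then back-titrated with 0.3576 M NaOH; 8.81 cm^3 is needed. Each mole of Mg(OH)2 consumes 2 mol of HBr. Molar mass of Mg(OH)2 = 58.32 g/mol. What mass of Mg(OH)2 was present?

Total n(HBr) added = 0.5104 x 0.04005 = 0.02044 mol.
n(NaOH) used = 0.3576 x 0.008810 = 0.003150 mol, which equals the excess n(HBr).
So n(HBr) consumed by the sample = 0.02044 - 0.003150 = 0.01729 mol.
n(Mg(OH)2) = 0.01729 / 2 = 0.008646 mol.
mass = 0.008646 mol x 58.32 g/mol = 0.504 g.

0.504 g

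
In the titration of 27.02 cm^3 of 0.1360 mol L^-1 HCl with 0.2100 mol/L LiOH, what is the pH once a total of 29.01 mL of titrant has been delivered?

12.63

n(acid) = 0.1360 x 0.02702 = 0.003675 mol; n(LiOH) added = 0.2100 x 0.02901 = 0.006092 mol.
Base is in excess by 0.006092 - 0.003675 = 0.002417 mol in a total volume of 0.05603 L.
[OH^-] = 0.002417/0.05603 = 0.04314 M, so pOH = 1.37 and pH = 14.00 - 1.37 = 12.63.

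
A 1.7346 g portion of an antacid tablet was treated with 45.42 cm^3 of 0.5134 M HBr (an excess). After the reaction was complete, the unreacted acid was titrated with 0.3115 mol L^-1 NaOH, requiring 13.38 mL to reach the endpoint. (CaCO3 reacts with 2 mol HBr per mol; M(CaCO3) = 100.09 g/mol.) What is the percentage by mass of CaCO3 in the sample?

Total n(HBr) added = 0.5134 x 0.04542 = 0.02332 mol.
n(NaOH) used = 0.3115 x 0.01338 = 0.004168 mol, which equals the excess n(HBr).
So n(HBr) consumed by the sample = 0.02332 - 0.004168 = 0.01915 mol.
n(CaCO3) = 0.01915 / 2 = 0.009575 mol.
mass CaCO3 = 0.009575 x 100.09 = 0.9584 g, so %CaCO3 = 0.9584/1.7346 x 100 = 55.3%.

55.3%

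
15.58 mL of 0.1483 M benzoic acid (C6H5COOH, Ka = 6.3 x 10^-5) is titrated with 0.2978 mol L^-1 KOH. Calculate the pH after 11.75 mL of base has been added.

n(acid) = 0.1483 x 0.01558 = 0.002311 mol; n(KOH) added = 0.2978 x 0.01175 = 0.003499 mol.
Base is in excess by 0.003499 - 0.002311 = 0.001189 mol in a total volume of 0.02733 L.
[OH^-] = 0.001189/0.02733 = 0.04349 M, so pOH = 1.36 and pH = 14.00 - 1.36 = 12.64.

12.64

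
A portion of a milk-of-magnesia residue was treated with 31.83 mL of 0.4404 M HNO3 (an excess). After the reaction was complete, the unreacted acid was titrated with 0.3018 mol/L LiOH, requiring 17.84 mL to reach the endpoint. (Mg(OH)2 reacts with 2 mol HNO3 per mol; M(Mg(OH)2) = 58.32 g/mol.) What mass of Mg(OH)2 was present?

0.252 g

Total n(HNO3) added = 0.4404 x 0.03183 = 0.01402 mol.
n(LiOH) used = 0.3018 x 0.01784 = 0.005384 mol, which equals the excess n(HNO3).
So n(HNO3) consumed by the sample = 0.01402 - 0.005384 = 0.008634 mol.
n(Mg(OH)2) = 0.008634 / 2 = 0.004317 mol.
mass = 0.004317 mol x 58.32 g/mol = 0.252 g.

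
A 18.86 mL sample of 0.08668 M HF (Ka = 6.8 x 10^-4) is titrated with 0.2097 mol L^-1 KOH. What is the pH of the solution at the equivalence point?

7.98

n(HF) = 0.08668 x 0.01886 = 0.001635 mol; V(KOH) at equivalence = 0.001635/0.2097 = 0.007796 L.
At equivalence all the acid is converted to F-; total volume = 0.01886 + 0.007796 = 0.02666 L, so [F-] = 0.001635/0.02666 = 0.06133 M.
Kb = Kw/Ka = 1.0e-14 / 6.8 x 10^-4 = 1.47e-11.
[OH^-] = sqrt(Kb x [F-]) = sqrt(1.47e-11 x 0.06133) = 9.50e-7 M.
pOH = 6.02, so pH = 14.00 - 6.02 = 7.98.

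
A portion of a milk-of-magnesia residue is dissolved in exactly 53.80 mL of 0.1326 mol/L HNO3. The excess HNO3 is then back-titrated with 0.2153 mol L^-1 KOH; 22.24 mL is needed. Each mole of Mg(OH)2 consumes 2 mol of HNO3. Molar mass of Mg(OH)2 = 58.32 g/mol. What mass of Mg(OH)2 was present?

0.0684 g

Total n(HNO3) added = 0.1326 x 0.05380 = 0.007134 mol.
n(KOH) used = 0.2153 x 0.02224 = 0.004788 mol, which equals the excess n(HNO3).
So n(HNO3) consumed by the sample = 0.007134 - 0.004788 = 0.002346 mol.
n(Mg(OH)2) = 0.002346 / 2 = 0.001173 mol.
mass = 0.001173 mol x 58.32 g/mol = 0.0684 g.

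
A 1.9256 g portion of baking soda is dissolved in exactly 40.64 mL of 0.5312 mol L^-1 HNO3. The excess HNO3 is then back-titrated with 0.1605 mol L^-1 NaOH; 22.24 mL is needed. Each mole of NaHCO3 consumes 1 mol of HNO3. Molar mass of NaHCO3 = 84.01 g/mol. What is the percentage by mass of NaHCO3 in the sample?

Total n(HNO3) added = 0.5312 x 0.04064 = 0.02159 mol.
n(NaOH) used = 0.1605 x 0.02224 = 0.003570 mol, which equals the excess n(HNO3).
So n(HNO3) consumed by the sample = 0.02159 - 0.003570 = 0.01802 mol.
n(NaHCO3) = 0.01802 / 1 = 0.01802 mol.
mass NaHCO3 = 0.01802 x 84.01 = 1.514 g, so %NaHCO3 = 1.514/1.9256 x 100 = 78.6%.

78.6%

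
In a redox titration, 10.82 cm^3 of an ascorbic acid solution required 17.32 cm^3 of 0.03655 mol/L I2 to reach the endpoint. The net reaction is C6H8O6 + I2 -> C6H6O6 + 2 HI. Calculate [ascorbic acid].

n(I2) = 0.03655 x 0.01732 = 0.0006330 mol.
From the balanced equation, 1 mol I2 reacts with 1 mol ascorbic acid, so n(ascorbic acid) = 0.0006330 x 1/1 = 0.0006330 mol.
[ascorbic acid] = 0.0006330 / 0.01082 L = 0.0585 M.

0.0585 M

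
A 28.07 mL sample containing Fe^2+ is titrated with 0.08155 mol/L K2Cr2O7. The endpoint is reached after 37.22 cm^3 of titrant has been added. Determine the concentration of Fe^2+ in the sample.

0.649 M

n(K2Cr2O7) = 0.08155 x 0.03722 = 0.003035 mol.
From the balanced equation, 1 mol K2Cr2O7 reacts with 6 mol Fe^2+, so n(Fe^2+) = 0.003035 x 6/1 = 0.01821 mol.
[Fe^2+] = 0.01821 / 0.02807 L = 0.649 M.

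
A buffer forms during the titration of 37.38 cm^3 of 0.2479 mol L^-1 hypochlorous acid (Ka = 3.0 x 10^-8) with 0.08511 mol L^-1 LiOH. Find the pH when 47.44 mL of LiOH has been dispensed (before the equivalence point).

7.41

Initial n(HClO) = 0.2479 x 0.03738 = 0.009267 mol.
n(LiOH) added = 0.08511 x 0.04744 = 0.004038 mol, converting that many moles of HClO to ClO-.
Remaining n(HClO) = 0.005229 mol; n(ClO-) = 0.004038 mol.
By Henderson-Hasselbalch, pH = pKa + log([A^-]/[HA]) = 7.52 + log(0.004038/0.005229) = 7.52 + (-0.11) = 7.41.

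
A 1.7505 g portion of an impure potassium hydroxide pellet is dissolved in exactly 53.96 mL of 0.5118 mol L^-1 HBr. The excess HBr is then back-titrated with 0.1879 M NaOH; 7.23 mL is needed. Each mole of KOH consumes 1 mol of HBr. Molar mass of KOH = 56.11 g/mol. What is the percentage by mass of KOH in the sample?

Total n(HBr) added = 0.5118 x 0.05396 = 0.02762 mol.
n(NaOH) used = 0.1879 x 0.007230 = 0.001359 mol, which equals the excess n(HBr).
So n(HBr) consumed by the sample = 0.02762 - 0.001359 = 0.02626 mol.
n(KOH) = 0.02626 / 1 = 0.02626 mol.
mass KOH = 0.02626 x 56.11 = 1.473 g, so %KOH = 1.473/1.7505 x 100 = 84.2%.

84.2%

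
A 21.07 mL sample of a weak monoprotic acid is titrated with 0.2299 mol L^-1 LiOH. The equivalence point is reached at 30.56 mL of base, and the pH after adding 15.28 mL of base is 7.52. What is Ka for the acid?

3.0 x 10^-8

15.28 mL is half of the equivalence volume, so this is the half-equivalence point where [HA] = [A^-].
At half-equivalence pH = pKa, so pKa = 7.52.
Ka = 10^(-7.52) = 3.0 x 10^-8.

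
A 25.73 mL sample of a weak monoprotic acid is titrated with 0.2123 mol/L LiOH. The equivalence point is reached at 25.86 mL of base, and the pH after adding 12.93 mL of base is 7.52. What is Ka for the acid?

12.93 mL is half of the equivalence volume, so this is the half-equivalence point where [HA] = [A^-].
At half-equivalence pH = pKa, so pKa = 7.52.
Ka = 10^(-7.52) = 3.0 x 10^-8.

3.0 x 10^-8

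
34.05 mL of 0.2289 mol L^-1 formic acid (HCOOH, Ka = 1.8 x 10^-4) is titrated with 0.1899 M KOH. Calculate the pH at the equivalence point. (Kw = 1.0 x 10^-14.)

n(HCOOH) = 0.2289 x 0.03405 = 0.007794 mol; V(KOH) at equivalence = 0.007794/0.1899 = 0.04104 L.
At equivalence all the acid is converted to HCOO-; total volume = 0.03405 + 0.04104 = 0.07509 L, so [HCOO-] = 0.007794/0.07509 = 0.1038 M.
Kb = Kw/Ka = 1.0e-14 / 1.8 x 10^-4 = 5.56e-11.
[OH^-] = sqrt(Kb x [HCOO-]) = sqrt(5.56e-11 x 0.1038) = 2.40e-6 M.
pOH = 5.62, so pH = 14.00 - 5.62 = 8.38.

8.38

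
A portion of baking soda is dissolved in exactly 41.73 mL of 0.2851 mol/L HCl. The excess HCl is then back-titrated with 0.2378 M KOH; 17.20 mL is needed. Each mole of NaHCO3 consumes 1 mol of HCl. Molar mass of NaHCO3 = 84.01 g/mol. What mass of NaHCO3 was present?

Total n(HCl) added = 0.2851 x 0.04173 = 0.01190 mol.
n(KOH) used = 0.2378 x 0.01720 = 0.004090 mol, which equals the excess n(HCl).
So n(HCl) consumed by the sample = 0.01190 - 0.004090 = 0.007807 mol.
n(NaHCO3) = 0.007807 / 1 = 0.007807 mol.
mass = 0.007807 mol x 84.01 g/mol = 0.656 g.

0.656 g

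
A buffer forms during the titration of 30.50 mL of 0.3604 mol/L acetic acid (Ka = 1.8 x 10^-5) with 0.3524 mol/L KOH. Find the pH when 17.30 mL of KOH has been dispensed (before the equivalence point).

Initial n(CH3COOH) = 0.3604 x 0.03050 = 0.01099 mol.
n(KOH) added = 0.3524 x 0.01730 = 0.006097 mol, converting that many moles of CH3COOH to CH3COO-.
Remaining n(CH3COOH) = 0.004896 mol; n(CH3COO-) = 0.006097 mol.
By Henderson-Hasselbalch, pH = pKa + log([A^-]/[HA]) = 4.74 + log(0.006097/0.004896) = 4.74 + (+0.10) = 4.84.

4.84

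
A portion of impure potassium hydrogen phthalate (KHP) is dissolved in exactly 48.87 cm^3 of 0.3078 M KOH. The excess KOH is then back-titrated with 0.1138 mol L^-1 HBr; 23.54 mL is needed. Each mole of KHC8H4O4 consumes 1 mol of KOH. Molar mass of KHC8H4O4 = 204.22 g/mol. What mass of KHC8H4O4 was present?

2.52 g

Total n(KOH) added = 0.3078 x 0.04887 = 0.01504 mol.
n(HBr) used = 0.1138 x 0.02354 = 0.002679 mol, which equals the excess n(KOH).
So n(KOH) consumed by the sample = 0.01504 - 0.002679 = 0.01236 mol.
n(KHC8H4O4) = 0.01236 / 1 = 0.01236 mol.
mass = 0.01236 mol x 204.22 g/mol = 2.52 g.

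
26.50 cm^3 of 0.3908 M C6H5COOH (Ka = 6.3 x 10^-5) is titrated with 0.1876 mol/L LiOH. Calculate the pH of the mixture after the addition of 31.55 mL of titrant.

4.33

Initial n(C6H5COOH) = 0.3908 x 0.02650 = 0.01036 mol.
n(LiOH) added = 0.1876 x 0.03155 = 0.005919 mol, converting that many moles of C6H5COOH to C6H5COO-.
Remaining n(C6H5COOH) = 0.004437 mol; n(C6H5COO-) = 0.005919 mol.
By Henderson-Hasselbalch, pH = pKa + log([A^-]/[HA]) = 4.20 + log(0.005919/0.004437) = 4.20 + (+0.13) = 4.33.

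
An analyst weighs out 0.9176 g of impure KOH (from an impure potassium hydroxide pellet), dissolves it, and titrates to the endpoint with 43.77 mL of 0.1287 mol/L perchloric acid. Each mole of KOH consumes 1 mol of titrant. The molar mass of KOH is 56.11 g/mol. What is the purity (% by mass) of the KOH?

n(HClO4) = 0.1287 x 0.04377 = 0.005633 mol.
n(KOH) = 0.005633 / 1 = 0.005633 mol.
mass of KOH = 0.005633 x 56.11 = 0.3161 g.
% purity = 0.3161 / 0.9176 x 100 = 34.4%.

34.4%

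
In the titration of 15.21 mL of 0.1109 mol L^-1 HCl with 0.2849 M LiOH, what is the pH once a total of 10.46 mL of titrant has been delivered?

12.70

n(acid) = 0.1109 x 0.01521 = 0.001687 mol; n(LiOH) added = 0.2849 x 0.01046 = 0.002980 mol.
Base is in excess by 0.002980 - 0.001687 = 0.001293 mol in a total volume of 0.02567 L.
[OH^-] = 0.001293/0.02567 = 0.05038 M, so pOH = 1.30 and pH = 14.00 - 1.30 = 12.70.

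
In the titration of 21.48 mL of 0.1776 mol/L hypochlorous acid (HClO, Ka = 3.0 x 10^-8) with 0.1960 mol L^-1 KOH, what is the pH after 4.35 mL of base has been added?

6.98

Initial n(HClO) = 0.1776 x 0.02148 = 0.003815 mol.
n(KOH) added = 0.1960 x 0.004350 = 0.0008526 mol, converting that many moles of HClO to ClO-.
Remaining n(HClO) = 0.002962 mol; n(ClO-) = 0.0008526 mol.
By Henderson-Hasselbalch, pH = pKa + log([A^-]/[HA]) = 7.52 + log(0.0008526/0.002962) = 7.52 + (-0.54) = 6.98.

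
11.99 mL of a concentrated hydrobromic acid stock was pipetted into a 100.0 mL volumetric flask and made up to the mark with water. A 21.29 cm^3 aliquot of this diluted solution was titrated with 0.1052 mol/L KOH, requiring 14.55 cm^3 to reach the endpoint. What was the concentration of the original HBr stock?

0.600 M

n(KOH) = 0.1052 x 0.01455 = 0.001531 mol.
n(HBr) in the aliquot = 0.001531 mol.
[diluted HBr] = 0.001531 / 0.02129 = 0.07190 M.
Dilution factor = 100.0/11.99 = 8.340, so [stock] = 0.07190 x 8.340 = 0.600 M.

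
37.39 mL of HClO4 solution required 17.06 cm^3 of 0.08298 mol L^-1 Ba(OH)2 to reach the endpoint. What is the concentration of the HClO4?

0.0757 M

n(Ba(OH)2) delivered = 0.08298 x 0.01706 = 0.001416 mol.
The reaction is 2 HClO4 + 1 Ba(OH)2, so n(HClO4) = 0.001416 x 2/1 = 0.002831 mol.
[HClO4] = 0.002831 mol / 0.03739 L = 0.0757 M.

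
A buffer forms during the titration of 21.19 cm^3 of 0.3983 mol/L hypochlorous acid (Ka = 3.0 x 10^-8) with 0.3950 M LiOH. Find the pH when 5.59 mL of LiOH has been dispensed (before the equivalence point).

Initial n(HClO) = 0.3983 x 0.02119 = 0.008440 mol.
n(LiOH) added = 0.3950 x 0.005590 = 0.002208 mol, converting that many moles of HClO to ClO-.
Remaining n(HClO) = 0.006232 mol; n(ClO-) = 0.002208 mol.
By Henderson-Hasselbalch, pH = pKa + log([A^-]/[HA]) = 7.52 + log(0.002208/0.006232) = 7.52 + (-0.45) = 7.07.

7.07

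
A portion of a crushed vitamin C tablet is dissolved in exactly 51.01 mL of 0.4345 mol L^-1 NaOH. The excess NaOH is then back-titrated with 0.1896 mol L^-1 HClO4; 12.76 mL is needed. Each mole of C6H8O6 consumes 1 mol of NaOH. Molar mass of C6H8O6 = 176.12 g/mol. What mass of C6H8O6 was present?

Total n(NaOH) added = 0.4345 x 0.05101 = 0.02216 mol.
n(HClO4) used = 0.1896 x 0.01276 = 0.002419 mol, which equals the excess n(NaOH).
So n(NaOH) consumed by the sample = 0.02216 - 0.002419 = 0.01974 mol.
n(C6H8O6) = 0.01974 / 1 = 0.01974 mol.
mass = 0.01974 mol x 176.12 g/mol = 3.48 g.

3.48 g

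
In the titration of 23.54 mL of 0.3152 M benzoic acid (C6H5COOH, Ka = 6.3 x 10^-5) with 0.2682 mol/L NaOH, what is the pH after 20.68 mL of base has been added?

4.67

Initial n(C6H5COOH) = 0.3152 x 0.02354 = 0.007420 mol.
n(NaOH) added = 0.2682 x 0.02068 = 0.005546 mol, converting that many moles of C6H5COOH to C6H5COO-.
Remaining n(C6H5COOH) = 0.001873 mol; n(C6H5COO-) = 0.005546 mol.
By Henderson-Hasselbalch, pH = pKa + log([A^-]/[HA]) = 4.20 + log(0.005546/0.001873) = 4.20 + (+0.47) = 4.67.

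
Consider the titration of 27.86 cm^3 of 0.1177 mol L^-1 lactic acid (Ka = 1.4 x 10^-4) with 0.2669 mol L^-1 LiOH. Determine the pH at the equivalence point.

8.38

n(HC3H5O3) = 0.1177 x 0.02786 = 0.003279 mol; V(LiOH) at equivalence = 0.003279/0.2669 = 0.01229 L.
At equivalence all the acid is converted to C3H5O3-; total volume = 0.02786 + 0.01229 = 0.04015 L, so [C3H5O3-] = 0.003279/0.04015 = 0.08168 M.
Kb = Kw/Ka = 1.0e-14 / 1.4 x 10^-4 = 7.14e-11.
[OH^-] = sqrt(Kb x [C3H5O3-]) = sqrt(7.14e-11 x 0.08168) = 2.42e-6 M.
pOH = 5.62, so pH = 14.00 - 5.62 = 8.38.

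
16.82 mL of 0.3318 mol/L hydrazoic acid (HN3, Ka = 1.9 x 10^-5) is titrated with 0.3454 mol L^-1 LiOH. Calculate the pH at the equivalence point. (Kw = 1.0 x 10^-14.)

8.97

n(HN3) = 0.3318 x 0.01682 = 0.005581 mol; V(LiOH) at equivalence = 0.005581/0.3454 = 0.01616 L.
At equivalence all the acid is converted to N3-; total volume = 0.01682 + 0.01616 = 0.03298 L, so [N3-] = 0.005581/0.03298 = 0.1692 M.
Kb = Kw/Ka = 1.0e-14 / 1.9 x 10^-5 = 5.26e-10.
[OH^-] = sqrt(Kb x [N3-]) = sqrt(5.26e-10 x 0.1692) = 9.44e-6 M.
pOH = 5.03, so pH = 14.00 - 5.03 = 8.97.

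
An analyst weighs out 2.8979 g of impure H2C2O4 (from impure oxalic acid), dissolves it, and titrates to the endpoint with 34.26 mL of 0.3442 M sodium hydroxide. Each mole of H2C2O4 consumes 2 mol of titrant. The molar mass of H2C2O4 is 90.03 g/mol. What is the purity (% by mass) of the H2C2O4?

18.3%

n(NaOH) = 0.3442 x 0.03426 = 0.01179 mol.
n(H2C2O4) = 0.01179 / 2 = 0.005896 mol.
mass of H2C2O4 = 0.005896 x 90.03 = 0.5308 g.
% purity = 0.5308 / 2.8979 x 100 = 18.3%.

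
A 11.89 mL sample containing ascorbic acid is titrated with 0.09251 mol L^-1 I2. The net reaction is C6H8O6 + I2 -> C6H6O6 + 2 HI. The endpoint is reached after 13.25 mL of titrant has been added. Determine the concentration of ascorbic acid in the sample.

n(I2) = 0.09251 x 0.01325 = 0.001226 mol.
From the balanced equation, 1 mol I2 reacts with 1 mol ascorbic acid, so n(ascorbic acid) = 0.001226 x 1/1 = 0.001226 mol.
[ascorbic acid] = 0.001226 / 0.01189 L = 0.103 M.

0.103 M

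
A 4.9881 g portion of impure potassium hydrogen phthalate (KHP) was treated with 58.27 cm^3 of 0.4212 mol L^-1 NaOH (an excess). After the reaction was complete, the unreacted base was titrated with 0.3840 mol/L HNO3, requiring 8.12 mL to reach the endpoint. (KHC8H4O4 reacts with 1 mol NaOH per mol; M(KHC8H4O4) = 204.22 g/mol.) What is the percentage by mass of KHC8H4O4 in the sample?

87.7%

Total n(NaOH) added = 0.4212 x 0.05827 = 0.02454 mol.
n(HNO3) used = 0.3840 x 0.008120 = 0.003118 mol, which equals the excess n(NaOH).
So n(NaOH) consumed by the sample = 0.02454 - 0.003118 = 0.02143 mol.
n(KHC8H4O4) = 0.02143 / 1 = 0.02143 mol.
mass KHC8H4O4 = 0.02143 x 204.22 = 4.375 g, so %KHC8H4O4 = 4.375/4.9881 x 100 = 87.7%.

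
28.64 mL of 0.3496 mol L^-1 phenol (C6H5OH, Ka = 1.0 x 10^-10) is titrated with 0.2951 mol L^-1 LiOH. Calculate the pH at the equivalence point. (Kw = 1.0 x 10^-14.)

11.60

n(C6H5OH) = 0.3496 x 0.02864 = 0.01001 mol; V(LiOH) at equivalence = 0.01001/0.2951 = 0.03393 L.
At equivalence all the acid is converted to C6H5O-; total volume = 0.02864 + 0.03393 = 0.06257 L, so [C6H5O-] = 0.01001/0.06257 = 0.1600 M.
Kb = Kw/Ka = 1.0e-14 / 1.0 x 10^-10 = 0.000100.
[OH^-] = sqrt(Kb x [C6H5O-]) = sqrt(0.000100 x 0.1600) = 0.00400 M.
pOH = 2.40, so pH = 14.00 - 2.40 = 11.60.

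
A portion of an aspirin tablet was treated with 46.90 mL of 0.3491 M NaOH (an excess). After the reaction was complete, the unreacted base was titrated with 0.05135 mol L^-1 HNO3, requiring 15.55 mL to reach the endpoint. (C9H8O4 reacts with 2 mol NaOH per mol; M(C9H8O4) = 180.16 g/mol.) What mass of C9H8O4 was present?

1.40 g

Total n(NaOH) added = 0.3491 x 0.04690 = 0.01637 mol.
n(HNO3) used = 0.05135 x 0.01555 = 0.0007985 mol, which equals the excess n(NaOH).
So n(NaOH) consumed by the sample = 0.01637 - 0.0007985 = 0.01557 mol.
n(C9H8O4) = 0.01557 / 2 = 0.007787 mol.
mass = 0.007787 mol x 180.16 g/mol = 1.40 g.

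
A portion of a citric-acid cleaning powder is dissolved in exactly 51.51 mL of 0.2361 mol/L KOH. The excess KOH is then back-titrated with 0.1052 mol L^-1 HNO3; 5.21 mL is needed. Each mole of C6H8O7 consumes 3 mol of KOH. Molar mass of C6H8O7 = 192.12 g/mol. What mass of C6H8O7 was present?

Total n(KOH) added = 0.2361 x 0.05151 = 0.01216 mol.
n(HNO3) used = 0.1052 x 0.005210 = 0.0005481 mol, which equals the excess n(KOH).
So n(KOH) consumed by the sample = 0.01216 - 0.0005481 = 0.01161 mol.
n(C6H8O7) = 0.01161 / 3 = 0.003871 mol.
mass = 0.003871 mol x 192.12 g/mol = 0.744 g.

0.744 g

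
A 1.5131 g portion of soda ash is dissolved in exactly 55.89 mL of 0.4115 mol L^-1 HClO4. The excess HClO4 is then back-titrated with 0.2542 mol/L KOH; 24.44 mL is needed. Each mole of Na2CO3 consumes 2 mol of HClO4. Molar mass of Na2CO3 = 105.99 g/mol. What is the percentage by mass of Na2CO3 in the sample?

58.8%

Total n(HClO4) added = 0.4115 x 0.05589 = 0.02300 mol.
n(KOH) used = 0.2542 x 0.02444 = 0.006213 mol, which equals the excess n(HClO4).
So n(HClO4) consumed by the sample = 0.02300 - 0.006213 = 0.01679 mol.
n(Na2CO3) = 0.01679 / 2 = 0.008393 mol.
mass Na2CO3 = 0.008393 x 105.99 = 0.8896 g, so %Na2CO3 = 0.8896/1.5131 x 100 = 58.8%.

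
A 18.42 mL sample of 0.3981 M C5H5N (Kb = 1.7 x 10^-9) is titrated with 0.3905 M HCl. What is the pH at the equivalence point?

n(C5H5N) = 0.3981 x 0.01842 = 0.007333 mol; V(HCl) at equivalence = 0.007333/0.3905 = 0.01878 L.
At equivalence the base is fully converted to C5H5NH+; total volume = 0.03720 L, so [C5H5NH+] = 0.007333/0.03720 = 0.1971 M.
Ka(C5H5NH+) = Kw/Kb = 1.0e-14 / 1.7 x 10^-9 = 5.88e-6.
[H^+] = sqrt(Ka x [C5H5NH+]) = sqrt(5.88e-6 x 0.1971) = 0.00108 M.
pH = -log(0.00108) = 2.97.

2.97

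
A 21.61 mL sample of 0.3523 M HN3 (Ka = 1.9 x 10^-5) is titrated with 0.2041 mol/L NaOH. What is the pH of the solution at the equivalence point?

n(HN3) = 0.3523 x 0.02161 = 0.007613 mol; V(NaOH) at equivalence = 0.007613/0.2041 = 0.03730 L.
At equivalence all the acid is converted to N3-; total volume = 0.02161 + 0.03730 = 0.05891 L, so [N3-] = 0.007613/0.05891 = 0.1292 M.
Kb = Kw/Ka = 1.0e-14 / 1.9 x 10^-5 = 5.26e-10.
[OH^-] = sqrt(Kb x [N3-]) = sqrt(5.26e-10 x 0.1292) = 8.25e-6 M.
pOH = 5.08, so pH = 14.00 - 5.08 = 8.92.

8.92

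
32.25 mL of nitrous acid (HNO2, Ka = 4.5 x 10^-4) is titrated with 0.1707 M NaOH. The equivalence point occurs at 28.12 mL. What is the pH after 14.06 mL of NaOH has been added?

3.35

14.06 mL is exactly half the equivalence volume (28.12/2), i.e. the half-equivalence point.
There, n(HA) = n(A^-), so pH = pKa = -log(4.5 x 10^-4) = 3.35.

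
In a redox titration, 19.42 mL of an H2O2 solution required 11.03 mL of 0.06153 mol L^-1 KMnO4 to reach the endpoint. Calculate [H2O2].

n(KMnO4) = 0.06153 x 0.01103 = 0.0006787 mol.
From the balanced equation, 2 mol KMnO4 reacts with 5 mol H2O2, so n(H2O2) = 0.0006787 x 5/2 = 0.001697 mol.
[H2O2] = 0.001697 / 0.01942 L = 0.0874 M.

0.0874 M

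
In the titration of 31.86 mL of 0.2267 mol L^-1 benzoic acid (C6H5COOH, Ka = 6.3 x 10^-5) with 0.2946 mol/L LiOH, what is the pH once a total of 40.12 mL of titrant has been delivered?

n(acid) = 0.2267 x 0.03186 = 0.007223 mol; n(LiOH) added = 0.2946 x 0.04012 = 0.01182 mol.
Base is in excess by 0.01182 - 0.007223 = 0.004597 mol in a total volume of 0.07198 L.
[OH^-] = 0.004597/0.07198 = 0.06386 M, so pOH = 1.19 and pH = 14.00 - 1.19 = 12.81.

12.81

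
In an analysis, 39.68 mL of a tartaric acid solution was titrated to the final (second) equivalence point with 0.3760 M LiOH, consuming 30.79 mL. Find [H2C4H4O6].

0.146 M

n(LiOH) = 0.3760 x 0.03079 = 0.01158 mol.
At the final (second) equivalence point, 2 mol OH^- react per mol H2C4H4O6, so n(H2C4H4O6) = 0.01158 / 2 = 0.005789 mol.
[H2C4H4O6] = 0.005789 / 0.03968 L = 0.146 M.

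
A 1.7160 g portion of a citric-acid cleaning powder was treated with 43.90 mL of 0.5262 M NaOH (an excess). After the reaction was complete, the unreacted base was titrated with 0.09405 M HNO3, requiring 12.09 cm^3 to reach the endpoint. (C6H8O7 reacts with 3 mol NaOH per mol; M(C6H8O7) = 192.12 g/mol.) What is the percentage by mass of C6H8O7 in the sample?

82.0%

Total n(NaOH) added = 0.5262 x 0.04390 = 0.02310 mol.
n(HNO3) used = 0.09405 x 0.01209 = 0.001137 mol, which equals the excess n(NaOH).
So n(NaOH) consumed by the sample = 0.02310 - 0.001137 = 0.02196 mol.
n(C6H8O7) = 0.02196 / 3 = 0.007321 mol.
mass C6H8O7 = 0.007321 x 192.12 = 1.407 g, so %C6H8O7 = 1.407/1.7160 x 100 = 82.0%.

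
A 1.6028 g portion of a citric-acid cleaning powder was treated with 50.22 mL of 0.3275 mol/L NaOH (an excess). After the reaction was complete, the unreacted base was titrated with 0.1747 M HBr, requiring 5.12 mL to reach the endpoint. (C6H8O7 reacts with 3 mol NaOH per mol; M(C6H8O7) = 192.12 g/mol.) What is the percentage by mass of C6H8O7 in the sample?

Total n(NaOH) added = 0.3275 x 0.05022 = 0.01645 mol.
n(HBr) used = 0.1747 x 0.005120 = 0.0008945 mol, which equals the excess n(NaOH).
So n(NaOH) consumed by the sample = 0.01645 - 0.0008945 = 0.01555 mol.
n(C6H8O7) = 0.01555 / 3 = 0.005184 mol.
mass C6H8O7 = 0.005184 x 192.12 = 0.9960 g, so %C6H8O7 = 0.9960/1.6028 x 100 = 62.1%.

62.1%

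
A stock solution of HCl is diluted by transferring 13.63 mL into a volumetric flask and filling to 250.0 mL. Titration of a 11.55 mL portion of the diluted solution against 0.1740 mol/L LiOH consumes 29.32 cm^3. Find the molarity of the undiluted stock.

n(LiOH) = 0.1740 x 0.02932 = 0.005102 mol.
n(HCl) in the aliquot = 0.005102 mol.
[diluted HCl] = 0.005102 / 0.01155 = 0.4417 M.
Dilution factor = 250.0/13.63 = 18.34, so [stock] = 0.4417 x 18.34 = 8.10 M.

8.10 M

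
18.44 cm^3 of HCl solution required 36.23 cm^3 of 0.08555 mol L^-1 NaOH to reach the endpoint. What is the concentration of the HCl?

n(NaOH) delivered = 0.08555 x 0.03623 = 0.003099 mol.
For a 1:1 reaction, n(HCl) = 0.003099 mol.
[HCl] = 0.003099 mol / 0.01844 L = 0.168 M.

0.168 M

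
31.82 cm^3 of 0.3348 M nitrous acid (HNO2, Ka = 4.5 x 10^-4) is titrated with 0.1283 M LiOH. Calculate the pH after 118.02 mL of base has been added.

12.48

n(acid) = 0.3348 x 0.03182 = 0.01065 mol; n(LiOH) added = 0.1283 x 0.1180 = 0.01514 mol.
Base is in excess by 0.01514 - 0.01065 = 0.004489 mol in a total volume of 0.1498 L.
[OH^-] = 0.004489/0.1498 = 0.02996 M, so pOH = 1.52 and pH = 14.00 - 1.52 = 12.48.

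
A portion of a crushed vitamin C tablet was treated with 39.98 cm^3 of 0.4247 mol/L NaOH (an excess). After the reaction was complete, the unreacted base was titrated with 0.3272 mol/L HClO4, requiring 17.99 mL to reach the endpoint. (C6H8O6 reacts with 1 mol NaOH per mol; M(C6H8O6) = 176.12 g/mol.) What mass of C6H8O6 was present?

1.95 g

Total n(NaOH) added = 0.4247 x 0.03998 = 0.01698 mol.
n(HClO4) used = 0.3272 x 0.01799 = 0.005886 mol, which equals the excess n(NaOH).
So n(NaOH) consumed by the sample = 0.01698 - 0.005886 = 0.01109 mol.
n(C6H8O6) = 0.01109 / 1 = 0.01109 mol.
mass = 0.01109 mol x 176.12 g/mol = 1.95 g.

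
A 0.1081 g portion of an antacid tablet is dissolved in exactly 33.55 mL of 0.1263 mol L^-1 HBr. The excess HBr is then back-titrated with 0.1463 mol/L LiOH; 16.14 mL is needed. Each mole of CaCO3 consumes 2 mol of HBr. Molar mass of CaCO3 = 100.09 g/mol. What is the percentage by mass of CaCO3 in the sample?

Total n(HBr) added = 0.1263 x 0.03355 = 0.004237 mol.
n(LiOH) used = 0.1463 x 0.01614 = 0.002361 mol, which equals the excess n(HBr).
So n(HBr) consumed by the sample = 0.004237 - 0.002361 = 0.001876 mol.
n(CaCO3) = 0.001876 / 2 = 0.0009380 mol.
mass CaCO3 = 0.0009380 x 100.09 = 0.09389 g, so %CaCO3 = 0.09389/0.1081 x 100 = 86.9%.

86.9%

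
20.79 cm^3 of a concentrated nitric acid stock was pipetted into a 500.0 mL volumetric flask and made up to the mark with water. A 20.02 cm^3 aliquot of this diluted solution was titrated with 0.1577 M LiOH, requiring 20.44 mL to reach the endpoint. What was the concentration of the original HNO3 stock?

n(LiOH) = 0.1577 x 0.02044 = 0.003223 mol.
n(HNO3) in the aliquot = 0.003223 mol.
[diluted HNO3] = 0.003223 / 0.02002 = 0.1610 M.
Dilution factor = 500.0/20.79 = 24.05, so [stock] = 0.1610 x 24.05 = 3.87 M.

3.87 M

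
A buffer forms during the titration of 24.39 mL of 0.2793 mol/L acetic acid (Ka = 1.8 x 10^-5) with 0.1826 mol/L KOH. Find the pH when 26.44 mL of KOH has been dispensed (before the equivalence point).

Initial n(CH3COOH) = 0.2793 x 0.02439 = 0.006812 mol.
n(KOH) added = 0.1826 x 0.02644 = 0.004828 mol, converting that many moles of CH3COOH to CH3COO-.
Remaining n(CH3COOH) = 0.001984 mol; n(CH3COO-) = 0.004828 mol.
By Henderson-Hasselbalch, pH = pKa + log([A^-]/[HA]) = 4.74 + log(0.004828/0.001984) = 4.74 + (+0.39) = 5.13.

5.13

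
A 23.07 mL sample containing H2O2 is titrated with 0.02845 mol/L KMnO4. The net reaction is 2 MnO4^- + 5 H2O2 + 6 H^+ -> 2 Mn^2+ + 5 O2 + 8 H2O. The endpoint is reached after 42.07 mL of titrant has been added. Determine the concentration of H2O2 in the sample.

0.130 M

n(KMnO4) = 0.02845 x 0.04207 = 0.001197 mol.
From the balanced equation, 2 mol KMnO4 reacts with 5 mol H2O2, so n(H2O2) = 0.001197 x 5/2 = 0.002992 mol.
[H2O2] = 0.002992 / 0.02307 L = 0.130 M.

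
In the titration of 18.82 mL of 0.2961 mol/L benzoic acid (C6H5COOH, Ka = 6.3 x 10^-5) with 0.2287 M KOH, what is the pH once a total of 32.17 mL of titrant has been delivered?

12.54

n(acid) = 0.2961 x 0.01882 = 0.005573 mol; n(KOH) added = 0.2287 x 0.03217 = 0.007357 mol.
Base is in excess by 0.007357 - 0.005573 = 0.001785 mol in a total volume of 0.05099 L.
[OH^-] = 0.001785/0.05099 = 0.03500 M, so pOH = 1.46 and pH = 14.00 - 1.46 = 12.54.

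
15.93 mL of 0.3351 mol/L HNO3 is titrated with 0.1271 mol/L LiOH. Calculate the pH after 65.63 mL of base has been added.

n(acid) = 0.3351 x 0.01593 = 0.005338 mol; n(LiOH) added = 0.1271 x 0.06563 = 0.008342 mol.
Base is in excess by 0.008342 - 0.005338 = 0.003003 mol in a total volume of 0.08156 L.
[OH^-] = 0.003003/0.08156 = 0.03682 M, so pOH = 1.43 and pH = 14.00 - 1.43 = 12.57.

12.57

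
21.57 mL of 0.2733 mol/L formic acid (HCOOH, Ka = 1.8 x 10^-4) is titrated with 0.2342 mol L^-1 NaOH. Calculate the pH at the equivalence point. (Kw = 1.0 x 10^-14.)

8.42

n(HCOOH) = 0.2733 x 0.02157 = 0.005895 mol; V(NaOH) at equivalence = 0.005895/0.2342 = 0.02517 L.
At equivalence all the acid is converted to HCOO-; total volume = 0.02157 + 0.02517 = 0.04674 L, so [HCOO-] = 0.005895/0.04674 = 0.1261 M.
Kb = Kw/Ka = 1.0e-14 / 1.8 x 10^-4 = 5.56e-11.
[OH^-] = sqrt(Kb x [HCOO-]) = sqrt(5.56e-11 x 0.1261) = 2.65e-6 M.
pOH = 5.58, so pH = 14.00 - 5.58 = 8.42.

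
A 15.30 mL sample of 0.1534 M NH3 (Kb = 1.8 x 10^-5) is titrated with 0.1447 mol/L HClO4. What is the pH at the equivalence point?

5.19

n(NH3) = 0.1534 x 0.01530 = 0.002347 mol; V(HClO4) at equivalence = 0.002347/0.1447 = 0.01622 L.
At equivalence the base is fully converted to NH4+; total volume = 0.03152 L, so [NH4+] = 0.002347/0.03152 = 0.07446 M.
Ka(NH4+) = Kw/Kb = 1.0e-14 / 1.8 x 10^-5 = 5.56e-10.
[H^+] = sqrt(Ka x [NH4+]) = sqrt(5.56e-10 x 0.07446) = 6.43e-6 M.
pH = -log(6.43e-6) = 5.19.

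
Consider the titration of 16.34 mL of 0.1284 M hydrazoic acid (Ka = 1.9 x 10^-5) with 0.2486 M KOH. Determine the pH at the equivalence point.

n(HN3) = 0.1284 x 0.01634 = 0.002098 mol; V(KOH) at equivalence = 0.002098/0.2486 = 0.008439 L.
At equivalence all the acid is converted to N3-; total volume = 0.01634 + 0.008439 = 0.02478 L, so [N3-] = 0.002098/0.02478 = 0.08467 M.
Kb = Kw/Ka = 1.0e-14 / 1.9 x 10^-5 = 5.26e-10.
[OH^-] = sqrt(Kb x [N3-]) = sqrt(5.26e-10 x 0.08467) = 6.68e-6 M.
pOH = 5.18, so pH = 14.00 - 5.18 = 8.82.

8.82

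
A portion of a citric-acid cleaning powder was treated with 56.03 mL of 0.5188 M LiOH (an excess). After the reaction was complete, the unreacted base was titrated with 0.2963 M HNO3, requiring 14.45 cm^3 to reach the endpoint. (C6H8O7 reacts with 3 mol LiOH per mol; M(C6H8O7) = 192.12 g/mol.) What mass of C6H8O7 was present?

Total n(LiOH) added = 0.5188 x 0.05603 = 0.02907 mol.
n(HNO3) used = 0.2963 x 0.01445 = 0.004282 mol, which equals the excess n(LiOH).
So n(LiOH) consumed by the sample = 0.02907 - 0.004282 = 0.02479 mol.
n(C6H8O7) = 0.02479 / 3 = 0.008262 mol.
mass = 0.008262 mol x 192.12 g/mol = 1.59 g.

1.59 g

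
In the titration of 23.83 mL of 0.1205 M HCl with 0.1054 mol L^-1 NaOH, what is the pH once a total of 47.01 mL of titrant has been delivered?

12.47

n(acid) = 0.1205 x 0.02383 = 0.002872 mol; n(NaOH) added = 0.1054 x 0.04701 = 0.004955 mol.
Base is in excess by 0.004955 - 0.002872 = 0.002083 mol in a total volume of 0.07084 L.
[OH^-] = 0.002083/0.07084 = 0.02941 M, so pOH = 1.53 and pH = 14.00 - 1.53 = 12.47.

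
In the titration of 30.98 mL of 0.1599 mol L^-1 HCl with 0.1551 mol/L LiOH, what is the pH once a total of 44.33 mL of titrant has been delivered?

12.41

n(acid) = 0.1599 x 0.03098 = 0.004954 mol; n(LiOH) added = 0.1551 x 0.04433 = 0.006876 mol.
Base is in excess by 0.006876 - 0.004954 = 0.001922 mol in a total volume of 0.07531 L.
[OH^-] = 0.001922/0.07531 = 0.02552 M, so pOH = 1.59 and pH = 14.00 - 1.59 = 12.41.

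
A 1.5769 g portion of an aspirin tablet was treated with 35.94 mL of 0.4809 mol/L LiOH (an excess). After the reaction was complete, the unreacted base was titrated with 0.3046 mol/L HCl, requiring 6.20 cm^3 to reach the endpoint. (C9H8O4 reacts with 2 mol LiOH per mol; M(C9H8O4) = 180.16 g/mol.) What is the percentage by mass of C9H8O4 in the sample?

87.9%

Total n(LiOH) added = 0.4809 x 0.03594 = 0.01728 mol.
n(HCl) used = 0.3046 x 0.006200 = 0.001889 mol, which equals the excess n(LiOH).
So n(LiOH) consumed by the sample = 0.01728 - 0.001889 = 0.01540 mol.
n(C9H8O4) = 0.01540 / 2 = 0.007698 mol.
mass C9H8O4 = 0.007698 x 180.16 = 1.387 g, so %C9H8O4 = 1.387/1.5769 x 100 = 87.9%.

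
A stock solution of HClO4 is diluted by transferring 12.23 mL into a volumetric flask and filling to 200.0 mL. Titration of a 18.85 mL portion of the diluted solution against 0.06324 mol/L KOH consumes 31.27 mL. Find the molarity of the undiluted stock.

n(KOH) = 0.06324 x 0.03127 = 0.001978 mol.
n(HClO4) in the aliquot = 0.001978 mol.
[diluted HClO4] = 0.001978 / 0.01885 = 0.1049 M.
Dilution factor = 200.0/12.23 = 16.35, so [stock] = 0.1049 x 16.35 = 1.72 M.

1.72 M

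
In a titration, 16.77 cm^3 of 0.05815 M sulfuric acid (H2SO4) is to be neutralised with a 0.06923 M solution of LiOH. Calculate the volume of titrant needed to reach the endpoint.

n(H2SO4) = 0.05815 mol/L x 0.01677 L = 0.0009752 mol.
The neutralisation is 1 H2SO4 : 2 LiOH, so n(LiOH) = 0.0009752 x 2/1 = 0.001950 mol.
V(LiOH) = 0.001950 / 0.06923 = 0.02817 L = 28.2 mL.

28.2 mL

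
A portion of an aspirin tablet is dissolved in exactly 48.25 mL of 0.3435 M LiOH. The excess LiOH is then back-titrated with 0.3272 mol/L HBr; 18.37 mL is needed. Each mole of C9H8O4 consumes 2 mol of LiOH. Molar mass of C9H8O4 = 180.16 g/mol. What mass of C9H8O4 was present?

0.952 g

Total n(LiOH) added = 0.3435 x 0.04825 = 0.01657 mol.
n(HBr) used = 0.3272 x 0.01837 = 0.006011 mol, which equals the excess n(LiOH).
So n(LiOH) consumed by the sample = 0.01657 - 0.006011 = 0.01056 mol.
n(C9H8O4) = 0.01056 / 2 = 0.005282 mol.
mass = 0.005282 mol x 180.16 g/mol = 0.952 g.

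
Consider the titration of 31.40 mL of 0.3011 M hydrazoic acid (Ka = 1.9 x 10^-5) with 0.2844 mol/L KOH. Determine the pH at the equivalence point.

n(HN3) = 0.3011 x 0.03140 = 0.009455 mol; V(KOH) at equivalence = 0.009455/0.2844 = 0.03324 L.
At equivalence all the acid is converted to N3-; total volume = 0.03140 + 0.03324 = 0.06464 L, so [N3-] = 0.009455/0.06464 = 0.1463 M.
Kb = Kw/Ka = 1.0e-14 / 1.9 x 10^-5 = 5.26e-10.
[OH^-] = sqrt(Kb x [N3-]) = sqrt(5.26e-10 x 0.1463) = 8.77e-6 M.
pOH = 5.06, so pH = 14.00 - 5.06 = 8.94.

8.94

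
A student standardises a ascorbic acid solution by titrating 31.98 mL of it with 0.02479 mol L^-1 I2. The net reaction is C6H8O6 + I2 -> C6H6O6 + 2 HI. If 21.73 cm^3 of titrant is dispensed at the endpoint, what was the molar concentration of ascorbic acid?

0.0168 M

n(I2) = 0.02479 x 0.02173 = 0.0005387 mol.
From the balanced equation, 1 mol I2 reacts with 1 mol ascorbic acid, so n(ascorbic acid) = 0.0005387 x 1/1 = 0.0005387 mol.
[ascorbic acid] = 0.0005387 / 0.03198 L = 0.0168 M.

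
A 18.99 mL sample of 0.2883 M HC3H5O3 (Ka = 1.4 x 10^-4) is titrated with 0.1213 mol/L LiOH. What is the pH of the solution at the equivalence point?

8.39

n(HC3H5O3) = 0.2883 x 0.01899 = 0.005475 mol; V(LiOH) at equivalence = 0.005475/0.1213 = 0.04513 L.
At equivalence all the acid is converted to C3H5O3-; total volume = 0.01899 + 0.04513 = 0.06412 L, so [C3H5O3-] = 0.005475/0.06412 = 0.08538 M.
Kb = Kw/Ka = 1.0e-14 / 1.4 x 10^-4 = 7.14e-11.
[OH^-] = sqrt(Kb x [C3H5O3-]) = sqrt(7.14e-11 x 0.08538) = 2.47e-6 M.
pOH = 5.61, so pH = 14.00 - 5.61 = 8.39.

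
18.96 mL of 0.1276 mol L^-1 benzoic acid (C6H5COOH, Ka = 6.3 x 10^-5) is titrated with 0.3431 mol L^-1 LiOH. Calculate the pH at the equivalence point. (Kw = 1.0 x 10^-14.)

n(C6H5COOH) = 0.1276 x 0.01896 = 0.002419 mol; V(LiOH) at equivalence = 0.002419/0.3431 = 0.007051 L.
At equivalence all the acid is converted to C6H5COO-; total volume = 0.01896 + 0.007051 = 0.02601 L, so [C6H5COO-] = 0.002419/0.02601 = 0.09301 M.
Kb = Kw/Ka = 1.0e-14 / 6.3 x 10^-5 = 1.59e-10.
[OH^-] = sqrt(Kb x [C6H5COO-]) = sqrt(1.59e-10 x 0.09301) = 3.84e-6 M.
pOH = 5.42, so pH = 14.00 - 5.42 = 8.58.

8.58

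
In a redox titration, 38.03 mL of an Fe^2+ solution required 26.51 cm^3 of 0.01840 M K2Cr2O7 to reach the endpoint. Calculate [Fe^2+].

0.0770 M

n(K2Cr2O7) = 0.01840 x 0.02651 = 0.0004878 mol.
From the balanced equation, 1 mol K2Cr2O7 reacts with 6 mol Fe^2+, so n(Fe^2+) = 0.0004878 x 6/1 = 0.002927 mol.
[Fe^2+] = 0.002927 / 0.03803 L = 0.0770 M.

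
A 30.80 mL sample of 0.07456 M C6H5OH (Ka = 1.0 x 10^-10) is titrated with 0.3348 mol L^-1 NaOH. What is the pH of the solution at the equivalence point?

11.39

n(C6H5OH) = 0.07456 x 0.03080 = 0.002296 mol; V(NaOH) at equivalence = 0.002296/0.3348 = 0.006859 L.
At equivalence all the acid is converted to C6H5O-; total volume = 0.03080 + 0.006859 = 0.03766 L, so [C6H5O-] = 0.002296/0.03766 = 0.06098 M.
Kb = Kw/Ka = 1.0e-14 / 1.0 x 10^-10 = 0.000100.
[OH^-] = sqrt(Kb x [C6H5O-]) = sqrt(0.000100 x 0.06098) = 0.00247 M.
pOH = 2.61, so pH = 14.00 - 2.61 = 11.39.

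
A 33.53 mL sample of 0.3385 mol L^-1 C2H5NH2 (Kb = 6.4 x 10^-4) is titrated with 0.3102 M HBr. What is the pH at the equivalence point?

n(C2H5NH2) = 0.3385 x 0.03353 = 0.01135 mol; V(HBr) at equivalence = 0.01135/0.3102 = 0.03659 L.
At equivalence the base is fully converted to C2H5NH3+; total volume = 0.07012 L, so [C2H5NH3+] = 0.01135/0.07012 = 0.1619 M.
Ka(C2H5NH3+) = Kw/Kb = 1.0e-14 / 6.4 x 10^-4 = 1.56e-11.
[H^+] = sqrt(Ka x [C2H5NH3+]) = sqrt(1.56e-11 x 0.1619) = 1.59e-6 M.
pH = -log(1.59e-6) = 5.80.

5.80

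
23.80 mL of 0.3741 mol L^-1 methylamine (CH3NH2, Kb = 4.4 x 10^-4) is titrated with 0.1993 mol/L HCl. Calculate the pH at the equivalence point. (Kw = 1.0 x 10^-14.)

5.76

n(CH3NH2) = 0.3741 x 0.02380 = 0.008904 mol; V(HCl) at equivalence = 0.008904/0.1993 = 0.04467 L.
At equivalence the base is fully converted to CH3NH3+; total volume = 0.06847 L, so [CH3NH3+] = 0.008904/0.06847 = 0.1300 M.
Ka(CH3NH3+) = Kw/Kb = 1.0e-14 / 4.4 x 10^-4 = 2.27e-11.
[H^+] = sqrt(Ka x [CH3NH3+]) = sqrt(2.27e-11 x 0.1300) = 1.72e-6 M.
pH = -log(1.72e-6) = 5.76.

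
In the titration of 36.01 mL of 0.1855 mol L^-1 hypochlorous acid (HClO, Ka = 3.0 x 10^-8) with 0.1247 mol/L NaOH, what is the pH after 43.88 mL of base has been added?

8.18

Initial n(HClO) = 0.1855 x 0.03601 = 0.006680 mol.
n(NaOH) added = 0.1247 x 0.04388 = 0.005472 mol, converting that many moles of HClO to ClO-.
Remaining n(HClO) = 0.001208 mol; n(ClO-) = 0.005472 mol.
By Henderson-Hasselbalch, pH = pKa + log([A^-]/[HA]) = 7.52 + log(0.005472/0.001208) = 7.52 + (+0.66) = 8.18.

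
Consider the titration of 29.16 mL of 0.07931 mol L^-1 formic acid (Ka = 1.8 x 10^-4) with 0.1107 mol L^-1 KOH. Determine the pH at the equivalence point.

8.20

n(HCOOH) = 0.07931 x 0.02916 = 0.002313 mol; V(KOH) at equivalence = 0.002313/0.1107 = 0.02089 L.
At equivalence all the acid is converted to HCOO-; total volume = 0.02916 + 0.02089 = 0.05005 L, so [HCOO-] = 0.002313/0.05005 = 0.04621 M.
Kb = Kw/Ka = 1.0e-14 / 1.8 x 10^-4 = 5.56e-11.
[OH^-] = sqrt(Kb x [HCOO-]) = sqrt(5.56e-11 x 0.04621) = 1.60e-6 M.
pOH = 5.80, so pH = 14.00 - 5.80 = 8.20.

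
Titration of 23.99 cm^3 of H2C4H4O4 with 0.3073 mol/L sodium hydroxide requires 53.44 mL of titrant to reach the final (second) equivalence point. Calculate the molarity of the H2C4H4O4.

n(NaOH) = 0.3073 x 0.05344 = 0.01642 mol.
At the final (second) equivalence point, 2 mol OH^- react per mol H2C4H4O4, so n(H2C4H4O4) = 0.01642 / 2 = 0.008211 mol.
[H2C4H4O4] = 0.008211 / 0.02399 L = 0.342 M.

0.342 M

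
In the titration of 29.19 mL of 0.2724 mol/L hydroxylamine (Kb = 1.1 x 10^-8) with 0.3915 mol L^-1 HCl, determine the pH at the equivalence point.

n(NH2OH) = 0.2724 x 0.02919 = 0.007951 mol; V(HCl) at equivalence = 0.007951/0.3915 = 0.02031 L.
At equivalence the base is fully converted to NH3OH+; total volume = 0.04950 L, so [NH3OH+] = 0.007951/0.04950 = 0.1606 M.
Ka(NH3OH+) = Kw/Kb = 1.0e-14 / 1.1 x 10^-8 = 9.09e-7.
[H^+] = sqrt(Ka x [NH3OH+]) = sqrt(9.09e-7 x 0.1606) = 0.000382 M.
pH = -log(0.000382) = 3.42.

3.42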